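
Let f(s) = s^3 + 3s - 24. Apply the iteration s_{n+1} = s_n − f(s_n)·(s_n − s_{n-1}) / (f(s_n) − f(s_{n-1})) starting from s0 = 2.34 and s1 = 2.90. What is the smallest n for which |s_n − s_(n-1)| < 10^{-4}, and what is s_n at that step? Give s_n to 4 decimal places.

n = 5, s_n = 2.5397

f(2.34) = -4.167096, f(2.90) = 9.089000
s2 = 2.900000 − 9.089000·(0.560000)/(13.256096) = 2.516038;  |Δ| = 0.383962
f(2.516038) = -0.524245
s3 = 2.516038 − (-0.524245)·(-0.383962)/(-9.613245) = 2.536977;  |Δ| = 0.020939
f(2.536977) = -0.060453
s4 = 2.536977 − (-0.060453)·(0.020939)/(0.463792) = 2.539706;  |Δ| = 0.002729
f(2.539706) = 0.000490
s5 = 2.539706 − 0.000490·(0.002729)/(0.060944) = 2.539684;  |Δ| = 0.000022
|s5 − s4| = 0.000022 < 10^{-4}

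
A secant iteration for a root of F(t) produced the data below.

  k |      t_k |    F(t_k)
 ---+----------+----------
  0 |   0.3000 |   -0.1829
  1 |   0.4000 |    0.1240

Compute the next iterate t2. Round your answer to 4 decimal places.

t2 = 0.4000 − 0.1240·(0.4000 − 0.3000) / (0.1240 − (-0.1829))
   = 0.4000 − (0.012400)/(0.306900) = 0.359596

0.3596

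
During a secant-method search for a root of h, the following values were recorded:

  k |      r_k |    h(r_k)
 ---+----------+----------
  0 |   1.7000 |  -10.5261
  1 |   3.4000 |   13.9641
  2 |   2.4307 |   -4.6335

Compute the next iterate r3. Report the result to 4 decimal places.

r3 = 2.4307 − (-4.6335)·(2.4307 − 3.4000) / (-4.6335 − 13.9641)
   = 2.4307 − (4.491252)/(-18.597600) = 2.672196

2.6722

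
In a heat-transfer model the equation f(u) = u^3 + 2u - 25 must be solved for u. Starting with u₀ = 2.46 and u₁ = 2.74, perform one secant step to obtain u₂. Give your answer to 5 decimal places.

2.69288

f(2.46) = -5.1930640, f(2.74) = 1.0508240
u₂ = 2.7400000 − 1.0508240·(2.7400000 − 2.4600000) / (1.0508240 − (-5.1930640)) = 2.7400000 − (0.2942307)/(6.2438880) = 2.6928770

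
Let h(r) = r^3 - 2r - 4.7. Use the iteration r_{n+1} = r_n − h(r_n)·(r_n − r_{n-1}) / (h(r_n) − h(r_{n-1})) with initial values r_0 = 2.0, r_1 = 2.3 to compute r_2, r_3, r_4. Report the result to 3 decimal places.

h(2.0) = -0.70000, h(2.3) = 2.86700
r_2 = 2.30000 − 2.86700·(2.30000 − 2.00000) / (2.86700 − (-0.70000)) = 2.30000 − (0.86010)/(3.56700) = 2.05887
h(2.05887) = -0.09027
r_3 = 2.05887 − (-0.09027)·(2.05887 − 2.30000) / (-0.09027 − 2.86700) = 2.05887 − (0.02177)/(-2.95727) = 2.06623
h(2.06623) = -0.01106
r_4 = 2.06623 − (-0.01106)·(2.06623 − 2.05887) / (-0.01106 − (-0.09027)) = 2.06623 − (-0.00008)/(0.07921) = 2.06726

2.059, 2.066, 2.067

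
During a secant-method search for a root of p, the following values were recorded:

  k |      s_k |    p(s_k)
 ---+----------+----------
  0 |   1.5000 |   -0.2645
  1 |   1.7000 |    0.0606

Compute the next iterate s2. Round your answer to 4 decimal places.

s2 = 1.7000 − 0.0606·(1.7000 − 1.5000) / (0.0606 − (-0.2645))
   = 1.7000 − (0.012120)/(0.325100) = 1.662719

1.6627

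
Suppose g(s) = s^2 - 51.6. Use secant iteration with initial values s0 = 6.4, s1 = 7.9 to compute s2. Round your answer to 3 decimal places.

7.144

g(6.4) = -10.64000, g(7.9) = 10.81000
s2 = 7.90000 − 10.81000·(7.90000 − 6.40000) / (10.81000 − (-10.64000)) = 7.90000 − (16.21500)/(21.45000) = 7.14406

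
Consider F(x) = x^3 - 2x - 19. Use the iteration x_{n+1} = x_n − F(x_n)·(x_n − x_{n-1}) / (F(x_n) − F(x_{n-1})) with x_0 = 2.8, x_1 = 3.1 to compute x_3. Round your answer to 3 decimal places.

2.917

F(2.8) = -2.64800, F(3.1) = 4.59100
x_2 = 3.10000 − 4.59100·(3.10000 − 2.80000) / (4.59100 − (-2.64800)) = 3.10000 − (1.37730)/(7.23900) = 2.90974
F(2.90974) = -0.18394
x_3 = 2.90974 − (-0.18394)·(2.90974 − 3.10000) / (-0.18394 − 4.59100) = 2.90974 − (0.03500)/(-4.77494) = 2.91707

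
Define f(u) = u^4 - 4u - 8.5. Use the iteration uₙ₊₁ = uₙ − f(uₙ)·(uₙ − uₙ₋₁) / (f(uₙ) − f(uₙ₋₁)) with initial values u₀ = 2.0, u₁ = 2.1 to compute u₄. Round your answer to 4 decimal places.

2.0176

f(2.0) = -0.500000, f(2.1) = 2.548100
u₂ = 2.100000 − 2.548100·(2.100000 − 2.000000) / (2.548100 − (-0.500000)) = 2.100000 − (0.254810)/(3.048100) = 2.016404
f(2.016404) = -0.034204
u₃ = 2.016404 − (-0.034204)·(2.016404 − 2.100000) / (-0.034204 − 2.548100) = 2.016404 − (0.002859)/(-2.582304) = 2.017511
f(2.017511) = -0.002291
u₄ = 2.017511 − (-0.002291)·(2.017511 − 2.016404) / (-0.002291 − (-0.034204)) = 2.017511 − (-0.000003)/(0.031913) = 2.017590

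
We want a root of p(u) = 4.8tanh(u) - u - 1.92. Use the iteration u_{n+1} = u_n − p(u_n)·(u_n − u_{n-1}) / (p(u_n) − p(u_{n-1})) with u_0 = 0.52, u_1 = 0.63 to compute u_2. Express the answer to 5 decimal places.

p(0.52) = -0.1470399, p(0.63) = 0.1286506
u_2 = 0.6300000 − 0.1286506·(0.6300000 − 0.5200000) / (0.1286506 − (-0.1470399)) = 0.6300000 − (0.0141516)/(0.2756906) = 0.5786686

0.57867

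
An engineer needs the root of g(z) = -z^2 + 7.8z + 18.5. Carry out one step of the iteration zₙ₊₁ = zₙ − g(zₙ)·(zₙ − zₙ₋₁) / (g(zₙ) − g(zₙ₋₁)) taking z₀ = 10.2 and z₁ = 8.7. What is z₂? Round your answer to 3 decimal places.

g(10.2) = -5.98000, g(8.7) = 10.67000
z₂ = 8.70000 − 10.67000·(8.70000 − 10.20000) / (10.67000 − (-5.98000)) = 8.70000 − (-16.00500)/(16.65000) = 9.66126

9.661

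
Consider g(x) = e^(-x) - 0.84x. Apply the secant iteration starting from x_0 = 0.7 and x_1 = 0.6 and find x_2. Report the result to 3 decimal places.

0.633

g(0.7) = -0.09141, g(0.6) = 0.04481
x_2 = 0.60000 − 0.04481·(0.60000 − 0.70000) / (0.04481 − (-0.09141)) = 0.60000 − (-0.00448)/(0.13623) = 0.63289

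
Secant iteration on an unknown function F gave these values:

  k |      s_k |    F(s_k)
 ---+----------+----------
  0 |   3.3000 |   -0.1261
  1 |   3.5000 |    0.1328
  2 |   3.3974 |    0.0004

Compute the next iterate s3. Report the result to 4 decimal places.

s3 = 3.3974 − 0.0004·(3.3974 − 3.5000) / (0.0004 − 0.1328)
   = 3.3974 − (-0.000041)/(-0.132400) = 3.397090

3.3971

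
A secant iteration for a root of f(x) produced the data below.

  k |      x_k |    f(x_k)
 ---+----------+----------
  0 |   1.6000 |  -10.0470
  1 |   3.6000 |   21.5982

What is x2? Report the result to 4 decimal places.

2.2350

x2 = 3.6000 − 21.5982·(3.6000 − 1.6000) / (21.5982 − (-10.0470))
   = 3.6000 − (43.196400)/(31.645200) = 2.234978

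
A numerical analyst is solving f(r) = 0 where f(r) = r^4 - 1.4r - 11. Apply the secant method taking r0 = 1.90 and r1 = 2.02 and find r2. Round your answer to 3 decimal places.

1.922

f(1.90) = -0.62790, f(2.02) = 2.82166
r2 = 2.02000 − 2.82166·(2.02000 − 1.90000) / (2.82166 − (-0.62790)) = 2.02000 − (0.33860)/(3.44956) = 1.92184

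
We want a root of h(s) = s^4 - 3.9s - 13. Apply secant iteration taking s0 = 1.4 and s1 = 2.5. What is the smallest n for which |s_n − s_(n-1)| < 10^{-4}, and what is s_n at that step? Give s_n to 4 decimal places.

h(1.4) = -14.618400, h(2.5) = 16.312500
s2 = 2.500000 − 16.312500·(1.100000)/(30.930900) = 1.919876;  |Δ| = 0.580124
h(1.919876) = -6.901476
s3 = 1.919876 − (-6.901476)·(-0.580124)/(-23.213976) = 2.092346;  |Δ| = 0.172470
h(2.092346) = -1.994036
s4 = 2.092346 − (-1.994036)·(0.172470)/(4.907440) = 2.162426;  |Δ| = 0.070080
h(2.162426) = 0.432305
s5 = 2.162426 − 0.432305·(0.070080)/(2.426341) = 2.149939;  |Δ| = 0.012486
h(2.149939) = -0.019667
s6 = 2.149939 − (-0.019667)·(-0.012486)/(-0.451972) = 2.150483;  |Δ| = 0.000543
h(2.150483) = -0.000181
s7 = 2.150483 − (-0.000181)·(0.000543)/(0.019486) = 2.150488;  |Δ| = 0.000005
|s7 − s6| = 0.000005 < 10^{-4}

n = 7, s_n = 2.1505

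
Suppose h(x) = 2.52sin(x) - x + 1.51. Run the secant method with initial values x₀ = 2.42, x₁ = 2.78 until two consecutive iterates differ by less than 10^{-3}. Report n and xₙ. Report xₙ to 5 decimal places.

n = 4, xₙ = 2.66533

h(2.42) = 0.7546646, h(2.78) = -0.3785138
x₂ = 2.7800000 − (-0.3785138)·(0.3600000)/(-1.1331785) = 2.6597498;  |Δ| = 0.1202502
h(2.6597498) = 0.0180511
x₃ = 2.6597498 − 0.0180511·(-0.1202502)/(0.3965649) = 2.6652234;  |Δ| = 0.0054736
h(2.6652234) = 0.0003370
x₄ = 2.6652234 − 0.0003370·(0.0054736)/(-0.0177141) = 2.6653275;  |Δ| = 0.0001041
|x₄ − x₃| = 0.0001041 < 10^{-3}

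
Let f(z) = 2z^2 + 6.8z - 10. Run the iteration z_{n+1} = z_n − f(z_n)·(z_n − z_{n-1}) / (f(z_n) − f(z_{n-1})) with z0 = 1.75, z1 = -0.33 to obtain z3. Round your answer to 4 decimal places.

1.1780

f(1.75) = 8.025000, f(-0.33) = -12.026200
z2 = -0.330000 − (-12.026200)·(-0.330000 − 1.750000) / (-12.026200 − 8.025000) = -0.330000 − (25.014496)/(-20.051200) = 0.917531
f(0.917531) = -2.077062
z3 = 0.917531 − (-2.077062)·(0.917531 − (-0.330000)) / (-2.077062 − (-12.026200)) = 0.917531 − (-2.591199)/(9.949138) = 1.177976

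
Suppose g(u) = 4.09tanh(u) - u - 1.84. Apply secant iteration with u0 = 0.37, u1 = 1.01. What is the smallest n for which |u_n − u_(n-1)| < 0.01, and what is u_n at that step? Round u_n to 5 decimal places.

n = 5, u_n = 0.74480

g(0.37) = -0.7621739, g(1.01) = 0.2819667
u2 = 1.0100000 − 0.2819667·(0.6400000)/(1.0441406) = 0.8371701;  |Δ| = 0.1728299
g(0.8371701) = 0.1216466
u3 = 0.8371701 − 0.1216466·(-0.1728299)/(-0.1603200) = 0.7060314;  |Δ| = 0.1311387
g(0.7060314) = -0.0585662
u4 = 0.7060314 − (-0.0585662)·(-0.1311387)/(-0.1802128) = 0.7486493;  |Δ| = 0.0426179
g(0.7486493) = 0.0058114
u5 = 0.7486493 − 0.0058114·(0.0426179)/(0.0643776) = 0.7448022;  |Δ| = 0.0038471
|u5 − u4| = 0.0038471 < 0.01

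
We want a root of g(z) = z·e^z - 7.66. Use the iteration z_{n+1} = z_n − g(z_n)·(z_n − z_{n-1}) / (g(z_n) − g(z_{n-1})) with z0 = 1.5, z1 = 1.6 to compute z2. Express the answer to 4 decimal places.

g(1.5) = -0.937466, g(1.6) = 0.264852
z2 = 1.600000 − 0.264852·(1.600000 − 1.500000) / (0.264852 − (-0.937466)) = 1.600000 − (0.026485)/(1.202318) = 1.577972

1.5780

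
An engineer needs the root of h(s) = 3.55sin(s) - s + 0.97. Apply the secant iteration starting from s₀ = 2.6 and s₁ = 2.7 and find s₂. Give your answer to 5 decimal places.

h(2.6) = 0.2000299, h(2.7) = -0.2128014
s₂ = 2.7000000 − (-0.2128014)·(2.7000000 − 2.6000000) / (-0.2128014 − 0.2000299) = 2.7000000 − (-0.0212801)/(-0.4128313) = 2.6484532

2.64845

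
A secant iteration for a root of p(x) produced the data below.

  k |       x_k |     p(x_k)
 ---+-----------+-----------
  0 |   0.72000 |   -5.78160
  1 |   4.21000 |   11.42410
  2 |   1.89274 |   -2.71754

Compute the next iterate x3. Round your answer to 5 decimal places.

2.33804

x3 = 1.89274 − (-2.71754)·(1.89274 − 4.21000) / (-2.71754 − 11.42410)
   = 1.89274 − (6.2972467)/(-14.1416400) = 2.3380382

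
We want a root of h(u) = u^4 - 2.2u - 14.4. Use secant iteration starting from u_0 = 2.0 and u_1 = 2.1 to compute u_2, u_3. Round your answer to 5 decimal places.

h(2.0) = -2.8000000, h(2.1) = 0.4281000
u_2 = 2.1000000 − 0.4281000·(2.1000000 − 2.0000000) / (0.4281000 − (-2.8000000)) = 2.1000000 − (0.0428100)/(3.2281000) = 2.0867383
h(2.0867383) = -0.0293557
u_3 = 2.0867383 − (-0.0293557)·(2.0867383 − 2.1000000) / (-0.0293557 − 0.4281000) = 2.0867383 − (0.0003893)/(-0.4574557) = 2.0875894

2.08674, 2.08759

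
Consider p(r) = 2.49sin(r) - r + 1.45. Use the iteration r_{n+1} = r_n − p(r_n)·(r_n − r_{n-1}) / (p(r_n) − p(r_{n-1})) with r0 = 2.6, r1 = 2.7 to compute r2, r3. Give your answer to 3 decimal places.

p(2.6) = 0.13360, p(2.7) = -0.18582
r2 = 2.70000 − (-0.18582)·(2.70000 − 2.60000) / (-0.18582 − 0.13360) = 2.70000 − (-0.01858)/(-0.31942) = 2.64182
p(2.64182) = 0.00144
r3 = 2.64182 − 0.00144·(2.64182 − 2.70000) / (0.00144 − (-0.18582)) = 2.64182 − (-0.00008)/(0.18726) = 2.64227

2.642, 2.642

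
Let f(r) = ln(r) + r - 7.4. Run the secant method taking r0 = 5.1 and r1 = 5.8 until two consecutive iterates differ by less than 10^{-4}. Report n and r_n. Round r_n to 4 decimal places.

f(5.1) = -0.670759, f(5.8) = 0.157858
r2 = 5.800000 − 0.157858·(0.700000)/(0.828617) = 5.666645;  |Δ| = 0.133355
f(5.666645) = 0.001242
r3 = 5.666645 − 0.001242·(-0.133355)/(-0.156616) = 5.665587;  |Δ| = 0.001057
f(5.665587) = -0.000002
r4 = 5.665587 − (-0.000002)·(-0.001057)/(-0.001244) = 5.665589;  |Δ| = 0.000002
|r4 − r3| = 0.000002 < 10^{-4}

n = 4, r_n = 5.6656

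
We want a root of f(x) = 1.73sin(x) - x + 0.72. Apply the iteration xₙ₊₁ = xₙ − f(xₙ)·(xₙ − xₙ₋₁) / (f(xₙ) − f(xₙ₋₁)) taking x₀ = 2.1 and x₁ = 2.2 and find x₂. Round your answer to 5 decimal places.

2.15823

f(2.1) = 0.1133522, f(2.2) = -0.0813012
x₂ = 2.2000000 − (-0.0813012)·(2.2000000 − 2.1000000) / (-0.0813012 − 0.1133522) = 2.2000000 − (-0.0081301)/(-0.1946534) = 2.1582328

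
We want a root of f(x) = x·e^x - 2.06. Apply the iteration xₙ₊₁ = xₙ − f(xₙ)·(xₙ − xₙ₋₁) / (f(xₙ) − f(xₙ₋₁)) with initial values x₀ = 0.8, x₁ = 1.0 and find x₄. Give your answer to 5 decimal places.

0.86627

f(0.8) = -0.2795673, f(1.0) = 0.6582818
x₂ = 1.0000000 − 0.6582818·(1.0000000 − 0.8000000) / (0.6582818 − (-0.2795673)) = 1.0000000 − (0.1316564)/(0.9378491) = 0.8596188
f(0.8596188) = -0.0293568
x₃ = 0.8596188 − (-0.0293568)·(0.8596188 − 1.0000000) / (-0.0293568 − 0.6582818) = 0.8596188 − (0.0041211)/(-0.6876386) = 0.8656120
f(0.8656120) = -0.0029077
x₄ = 0.8656120 − (-0.0029077)·(0.8656120 − 0.8596188) / (-0.0029077 − (-0.0293568)) = 0.8656120 − (-0.0000174)/(0.0264491) = 0.8662709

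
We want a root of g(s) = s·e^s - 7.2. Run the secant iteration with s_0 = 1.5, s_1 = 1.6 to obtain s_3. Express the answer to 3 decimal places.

g(1.5) = -0.47747, g(1.6) = 0.72485
s_2 = 1.60000 − 0.72485·(1.60000 − 1.50000) / (0.72485 − (-0.47747)) = 1.60000 − (0.07249)/(1.20232) = 1.53971
g(1.53971) = -0.01994
s_3 = 1.53971 − (-0.01994)·(1.53971 − 1.60000) / (-0.01994 − 0.72485) = 1.53971 − (0.00120)/(-0.74479) = 1.54133

1.541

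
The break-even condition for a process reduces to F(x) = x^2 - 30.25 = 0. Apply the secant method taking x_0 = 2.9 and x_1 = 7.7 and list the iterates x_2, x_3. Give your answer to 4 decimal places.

F(2.9) = -21.840000, F(7.7) = 29.040000
x_2 = 7.700000 − 29.040000·(7.700000 − 2.900000) / (29.040000 − (-21.840000)) = 7.700000 − (139.392000)/(50.880000) = 4.960377
F(4.960377) = -5.644656
x_3 = 4.960377 − (-5.644656)·(4.960377 − 7.700000) / (-5.644656 − 29.040000) = 4.960377 − (15.464229)/(-34.684656) = 5.406230

4.9604, 5.4062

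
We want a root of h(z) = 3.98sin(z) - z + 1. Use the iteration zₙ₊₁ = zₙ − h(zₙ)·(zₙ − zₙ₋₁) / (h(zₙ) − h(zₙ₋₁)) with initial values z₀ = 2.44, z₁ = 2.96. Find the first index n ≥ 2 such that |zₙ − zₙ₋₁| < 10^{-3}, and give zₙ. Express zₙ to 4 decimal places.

n = 4, zₙ = 2.7002

h(2.44) = 1.128831, h(2.96) = -1.241227
z₂ = 2.960000 − (-1.241227)·(0.520000)/(-2.370058) = 2.687670;  |Δ| = 0.272330
h(2.687670) = 0.057537
z₃ = 2.687670 − 0.057537·(-0.272330)/(1.298764) = 2.699735;  |Δ| = 0.012065
h(2.699735) = 0.002192
z₄ = 2.699735 − 0.002192·(0.012065)/(-0.055346) = 2.700212;  |Δ| = 0.000478
|z₄ − z₃| = 0.000478 < 10^{-3}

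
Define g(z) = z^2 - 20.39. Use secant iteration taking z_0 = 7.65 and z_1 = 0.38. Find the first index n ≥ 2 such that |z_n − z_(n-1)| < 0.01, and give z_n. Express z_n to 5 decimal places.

g(7.65) = 38.1325000, g(0.38) = -20.2456000
z_2 = 0.3800000 − (-20.2456000)·(-7.2700000)/(-58.3781000) = 2.9012453;  |Δ| = 2.5212453
g(2.9012453) = -11.9727755
z_3 = 2.9012453 − (-11.9727755)·(2.5212453)/(8.2728245) = 6.5500964;  |Δ| = 3.6488511
g(6.5500964) = 22.5137629
z_4 = 6.5500964 − 22.5137629·(3.6488511)/(34.4865384) = 4.1680258;  |Δ| = 2.3820706
g(4.1680258) = -3.0175606
z_5 = 4.1680258 − (-3.0175606)·(-2.3820706)/(-25.5313234) = 4.4495640;  |Δ| = 0.2815382
g(4.4495640) = -0.5913801
z_6 = 4.4495640 − (-0.5913801)·(0.2815382)/(2.4261805) = 4.5181888;  |Δ| = 0.0686248
g(4.5181888) = 0.0240298
z_7 = 4.5181888 − 0.0240298·(0.0686248)/(0.6154099) = 4.5155092;  |Δ| = 0.0026796
|z_7 − z_6| = 0.0026796 < 0.01

n = 7, z_n = 4.51551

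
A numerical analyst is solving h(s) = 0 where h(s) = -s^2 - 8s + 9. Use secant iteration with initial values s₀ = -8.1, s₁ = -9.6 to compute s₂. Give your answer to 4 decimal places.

h(-8.1) = 8.190000, h(-9.6) = -6.360000
s₂ = -9.600000 − (-6.360000)·(-9.600000 − (-8.100000)) / (-6.360000 − 8.190000) = -9.600000 − (9.540000)/(-14.550000) = -8.944330

-8.9443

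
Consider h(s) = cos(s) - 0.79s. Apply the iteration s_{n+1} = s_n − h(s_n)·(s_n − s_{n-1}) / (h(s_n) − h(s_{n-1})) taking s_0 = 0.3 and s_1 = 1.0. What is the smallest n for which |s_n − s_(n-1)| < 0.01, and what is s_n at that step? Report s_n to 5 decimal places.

h(0.3) = 0.7183365, h(1.0) = -0.2496977
s_2 = 1.0000000 − (-0.2496977)·(0.7000000)/(-0.9680342) = 0.8194399;  |Δ| = 0.1805601
h(0.8194399) = 0.0352732
s_3 = 0.8194399 − 0.0352732·(-0.1805601)/(0.2849708) = 0.8417893;  |Δ| = 0.0223494
h(0.8417893) = 0.0011159
s_4 = 0.8417893 − 0.0011159·(0.0223494)/(-0.0341573) = 0.8425194;  |Δ| = 0.0007301
|s_4 − s_3| = 0.0007301 < 0.01

n = 4, s_n = 0.84252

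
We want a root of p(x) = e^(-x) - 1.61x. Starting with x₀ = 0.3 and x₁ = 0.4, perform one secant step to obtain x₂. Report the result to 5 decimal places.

0.41137

p(0.3) = 0.2578182, p(0.4) = 0.0263200
x₂ = 0.4000000 − 0.0263200·(0.4000000 − 0.3000000) / (0.0263200 − 0.2578182) = 0.4000000 − (0.0026320)/(-0.2314982) = 0.4113694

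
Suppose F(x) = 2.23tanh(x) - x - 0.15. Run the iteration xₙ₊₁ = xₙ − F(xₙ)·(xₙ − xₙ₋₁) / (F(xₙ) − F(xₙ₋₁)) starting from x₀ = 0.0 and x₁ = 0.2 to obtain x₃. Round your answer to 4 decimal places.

0.1230

F(0.0) = -0.150000, F(0.2) = 0.090147
x₂ = 0.200000 − 0.090147·(0.200000 − 0.000000) / (0.090147 − (-0.150000)) = 0.200000 − (0.018029)/(0.240147) = 0.124924
F(0.124924) = 0.002216
x₃ = 0.124924 − 0.002216·(0.124924 − 0.200000) / (0.002216 − 0.090147) = 0.124924 − (-0.000166)/(-0.087931) = 0.123032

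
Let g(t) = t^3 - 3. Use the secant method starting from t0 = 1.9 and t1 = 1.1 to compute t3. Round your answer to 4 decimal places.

1.4721

g(1.9) = 3.859000, g(1.1) = -1.669000
t2 = 1.100000 − (-1.669000)·(1.100000 − 1.900000) / (-1.669000 − 3.859000) = 1.100000 − (1.335200)/(-5.528000) = 1.341534
g(1.341534) = -0.585623
t3 = 1.341534 − (-0.585623)·(1.341534 − 1.100000) / (-0.585623 − (-1.669000)) = 1.341534 − (-0.141448)/(1.083377) = 1.472096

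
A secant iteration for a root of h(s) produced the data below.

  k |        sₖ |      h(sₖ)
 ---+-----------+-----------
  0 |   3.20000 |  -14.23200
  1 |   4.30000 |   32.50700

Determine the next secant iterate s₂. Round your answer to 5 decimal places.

s₂ = 4.30000 − 32.50700·(4.30000 − 3.20000) / (32.50700 − (-14.23200))
   = 4.30000 − (35.7577000)/(46.7390000) = 3.5349494

3.53495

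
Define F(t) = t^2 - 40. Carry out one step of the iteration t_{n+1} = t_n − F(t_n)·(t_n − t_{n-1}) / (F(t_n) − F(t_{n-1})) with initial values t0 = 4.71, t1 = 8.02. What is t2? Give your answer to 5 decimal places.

6.10952

F(4.71) = -17.8159000, F(8.02) = 24.3204000
t2 = 8.0200000 − 24.3204000·(8.0200000 − 4.7100000) / (24.3204000 − (-17.8159000)) = 8.0200000 − (80.5005240)/(42.1363000) = 6.1095208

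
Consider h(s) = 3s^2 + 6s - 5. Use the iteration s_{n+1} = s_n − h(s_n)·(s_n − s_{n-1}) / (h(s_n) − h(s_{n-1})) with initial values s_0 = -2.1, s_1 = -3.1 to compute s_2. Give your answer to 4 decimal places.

h(-2.1) = -4.370000, h(-3.1) = 5.230000
s_2 = -3.100000 − 5.230000·(-3.100000 − (-2.100000)) / (5.230000 − (-4.370000)) = -3.100000 − (-5.230000)/(9.600000) = -2.555208

-2.5552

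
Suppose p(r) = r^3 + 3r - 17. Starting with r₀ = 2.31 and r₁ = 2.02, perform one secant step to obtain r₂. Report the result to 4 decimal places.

p(2.31) = 2.256391, p(2.02) = -2.697592
r₂ = 2.020000 − (-2.697592)·(2.020000 − 2.310000) / (-2.697592 − 2.256391) = 2.020000 − (0.782302)/(-4.953983) = 2.177914

2.1779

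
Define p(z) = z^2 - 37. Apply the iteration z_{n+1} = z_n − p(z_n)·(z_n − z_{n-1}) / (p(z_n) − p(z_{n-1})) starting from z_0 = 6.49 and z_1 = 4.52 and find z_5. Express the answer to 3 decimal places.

6.083

p(6.49) = 5.12010, p(4.52) = -16.56960
z_2 = 4.52000 − (-16.56960)·(4.52000 − 6.49000) / (-16.56960 − 5.12010) = 4.52000 − (32.64211)/(-21.68970) = 6.02496
p(6.02496) = -0.69987
z_3 = 6.02496 − (-0.69987)·(6.02496 − 4.52000) / (-0.69987 − (-16.56960)) = 6.02496 − (-1.05327)/(15.86973) = 6.09133
p(6.09133) = 0.10429
z_4 = 6.09133 − 0.10429·(6.09133 − 6.02496) / (0.10429 − (-0.69987)) = 6.09133 − (0.00692)/(0.80416) = 6.08272
p(6.08272) = -0.00050
z_5 = 6.08272 − (-0.00050)·(6.08272 − 6.09133) / (-0.00050 − 0.10429) = 6.08272 − (0.00000)/(-0.10479) = 6.08276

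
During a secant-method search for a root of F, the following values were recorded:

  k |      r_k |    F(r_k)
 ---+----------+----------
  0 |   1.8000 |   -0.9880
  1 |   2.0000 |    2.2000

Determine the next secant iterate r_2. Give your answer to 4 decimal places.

1.8620

r_2 = 2.0000 − 2.2000·(2.0000 − 1.8000) / (2.2000 − (-0.9880))
   = 2.0000 − (0.440000)/(3.188000) = 1.861982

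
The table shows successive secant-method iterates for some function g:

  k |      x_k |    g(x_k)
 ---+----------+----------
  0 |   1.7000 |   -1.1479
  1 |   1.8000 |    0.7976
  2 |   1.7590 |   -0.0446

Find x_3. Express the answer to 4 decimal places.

1.7612

x_3 = 1.7590 − (-0.0446)·(1.7590 − 1.8000) / (-0.0446 − 0.7976)
   = 1.7590 − (0.001829)/(-0.842200) = 1.761171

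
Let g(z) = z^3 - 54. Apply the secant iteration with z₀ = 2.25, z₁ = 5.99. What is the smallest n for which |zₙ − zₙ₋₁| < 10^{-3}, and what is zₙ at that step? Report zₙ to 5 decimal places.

g(2.25) = -42.6093750, g(5.99) = 160.9217990
z₂ = 5.9900000 − 160.9217990·(3.7400000)/(203.5311740) = 3.0329713;  |Δ| = 2.9570287
g(3.0329713) = -26.0999558
z₃ = 3.0329713 − (-26.0999558)·(-2.9570287)/(-187.0217548) = 3.4456415;  |Δ| = 0.4126703
g(3.4456415) = -13.0918079
z₄ = 3.4456415 − (-13.0918079)·(0.4126703)/(13.0081480) = 3.8609658;  |Δ| = 0.4153243
g(3.8609658) = 3.5556391
z₅ = 3.8609658 − 3.5556391·(0.4153243)/(16.6474470) = 3.7722590;  |Δ| = 0.0887069
g(3.7722590) = -0.3209904
z₆ = 3.7722590 − (-0.3209904)·(-0.0887069)/(-3.8766295) = 3.7796040;  |Δ| = 0.0073451
g(3.7796040) = -0.0068204
z₇ = 3.7796040 − (-0.0068204)·(0.0073451)/(0.3141700) = 3.7797635;  |Δ| = 0.0001595
|z₇ − z₆| = 0.0001595 < 10^{-3}

n = 7, zₙ = 3.77976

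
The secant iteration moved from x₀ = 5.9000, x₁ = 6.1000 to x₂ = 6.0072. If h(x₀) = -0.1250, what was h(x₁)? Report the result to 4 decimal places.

0.1082

The secant line through (5.9000, -0.1250) and (6.1000, h(x₁)) crosses zero at x₂ = 6.0072.
So (5.9000, -0.1250), (6.1000, h(x₁)), (6.0072, 0) are collinear:
h(x₁) = -0.1250 · (6.1000 − 6.0072) / (5.9000 − 6.0072) = -0.1250 · (0.092800)/(-0.107200) = 0.108209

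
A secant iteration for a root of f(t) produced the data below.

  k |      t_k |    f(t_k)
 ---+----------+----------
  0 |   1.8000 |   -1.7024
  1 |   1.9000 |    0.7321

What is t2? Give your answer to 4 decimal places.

t2 = 1.9000 − 0.7321·(1.9000 − 1.8000) / (0.7321 − (-1.7024))
   = 1.9000 − (0.073210)/(2.434500) = 1.869928

1.8699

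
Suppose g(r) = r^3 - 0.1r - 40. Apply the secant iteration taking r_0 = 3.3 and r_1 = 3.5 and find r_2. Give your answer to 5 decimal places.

g(3.3) = -4.3930000, g(3.5) = 2.5250000
r_2 = 3.5000000 − 2.5250000·(3.5000000 − 3.3000000) / (2.5250000 − (-4.3930000)) = 3.5000000 − (0.5050000)/(6.9180000) = 3.4270020

3.42700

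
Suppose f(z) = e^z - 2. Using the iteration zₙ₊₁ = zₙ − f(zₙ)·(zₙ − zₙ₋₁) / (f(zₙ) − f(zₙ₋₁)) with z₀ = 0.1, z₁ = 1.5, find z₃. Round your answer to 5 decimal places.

0.61335

f(0.1) = -0.8948291, f(1.5) = 2.4816891
z₂ = 1.5000000 − 2.4816891·(1.5000000 − 0.1000000) / (2.4816891 − (-0.8948291)) = 1.5000000 − (3.4743647)/(3.3765182) = 0.4710215
f(0.4710215) = -0.3983706
z₃ = 0.4710215 − (-0.3983706)·(0.4710215 − 1.5000000) / (-0.3983706 − 2.4816891) = 0.4710215 − (0.4099148)/(-2.8800597) = 0.6133501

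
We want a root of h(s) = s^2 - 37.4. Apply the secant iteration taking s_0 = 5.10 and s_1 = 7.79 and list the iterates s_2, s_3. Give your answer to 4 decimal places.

h(5.10) = -11.390000, h(7.79) = 23.284100
s_2 = 7.790000 − 23.284100·(7.790000 − 5.100000) / (23.284100 − (-11.390000)) = 7.790000 − (62.634229)/(34.674100) = 5.983631
h(5.983631) = -1.596163
s_3 = 5.983631 − (-1.596163)·(5.983631 − 7.790000) / (-1.596163 − 23.284100) = 5.983631 − (2.883261)/(-24.880263) = 6.099516

5.9836, 6.0995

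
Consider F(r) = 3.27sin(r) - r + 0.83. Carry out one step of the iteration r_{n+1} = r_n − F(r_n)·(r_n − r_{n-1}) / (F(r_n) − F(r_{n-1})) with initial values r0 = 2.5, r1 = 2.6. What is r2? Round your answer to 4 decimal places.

2.5773

F(2.5) = 0.287004, F(2.6) = -0.084311
r2 = 2.600000 − (-0.084311)·(2.600000 − 2.500000) / (-0.084311 − 0.287004) = 2.600000 − (-0.008431)/(-0.371314) = 2.577294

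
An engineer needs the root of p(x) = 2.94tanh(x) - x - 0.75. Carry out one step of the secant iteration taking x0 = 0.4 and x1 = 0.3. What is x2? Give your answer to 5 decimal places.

p(0.4) = -0.0329501, p(0.3) = -0.1935409
x2 = 0.3000000 − (-0.1935409)·(0.3000000 − 0.4000000) / (-0.1935409 − (-0.0329501)) = 0.3000000 − (0.0193541)/(-0.1605909) = 0.4205180

0.42052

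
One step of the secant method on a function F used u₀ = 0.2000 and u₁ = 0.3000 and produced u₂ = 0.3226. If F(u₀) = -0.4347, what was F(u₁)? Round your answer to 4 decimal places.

-0.0801

The secant line through (0.2000, -0.4347) and (0.3000, F(u₁)) crosses zero at u₂ = 0.3226.
So (0.2000, -0.4347), (0.3000, F(u₁)), (0.3226, 0) are collinear:
F(u₁) = -0.4347 · (0.3000 − 0.3226) / (0.2000 − 0.3226) = -0.4347 · (-0.022600)/(-0.122600) = -0.080132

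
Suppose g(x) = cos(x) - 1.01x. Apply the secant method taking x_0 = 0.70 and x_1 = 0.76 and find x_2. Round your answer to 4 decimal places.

g(0.70) = 0.057842, g(0.76) = -0.042764
x_2 = 0.760000 − (-0.042764)·(0.760000 − 0.700000) / (-0.042764 − 0.057842) = 0.760000 − (-0.002566)/(-0.100606) = 0.734496

0.7345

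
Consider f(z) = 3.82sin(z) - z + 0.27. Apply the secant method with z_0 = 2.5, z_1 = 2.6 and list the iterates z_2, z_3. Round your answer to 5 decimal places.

f(2.5) = 0.0561636, f(2.6) = -0.3607848
z_2 = 2.6000000 − (-0.3607848)·(2.6000000 − 2.5000000) / (-0.3607848 − 0.0561636) = 2.6000000 − (-0.0360785)/(-0.4169484) = 2.5134702
f(2.5134702) = 0.0012636
z_3 = 2.5134702 − 0.0012636·(2.5134702 − 2.6000000) / (0.0012636 − (-0.3607848)) = 2.5134702 − (-0.0001093)/(0.3620484) = 2.5137722

2.51347, 2.51377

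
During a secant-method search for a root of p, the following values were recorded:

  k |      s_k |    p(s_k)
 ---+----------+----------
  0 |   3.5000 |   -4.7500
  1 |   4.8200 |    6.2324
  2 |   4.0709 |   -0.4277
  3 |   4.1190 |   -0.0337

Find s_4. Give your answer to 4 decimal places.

s_4 = 4.1190 − (-0.0337)·(4.1190 − 4.0709) / (-0.0337 − (-0.4277))
   = 4.1190 − (-0.001621)/(0.394000) = 4.123114

4.1231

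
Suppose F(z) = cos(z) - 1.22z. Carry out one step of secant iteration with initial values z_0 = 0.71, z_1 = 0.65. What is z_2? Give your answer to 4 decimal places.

0.6517

F(0.71) = -0.107838, F(0.65) = 0.003084
z_2 = 0.650000 − 0.003084·(0.650000 − 0.710000) / (0.003084 − (-0.107838)) = 0.650000 − (-0.000185)/(0.110922) = 0.651668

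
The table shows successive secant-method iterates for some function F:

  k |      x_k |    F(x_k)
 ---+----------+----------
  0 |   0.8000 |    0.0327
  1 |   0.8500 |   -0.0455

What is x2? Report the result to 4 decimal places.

0.8209

x2 = 0.8500 − (-0.0455)·(0.8500 − 0.8000) / (-0.0455 − 0.0327)
   = 0.8500 − (-0.002275)/(-0.078200) = 0.820908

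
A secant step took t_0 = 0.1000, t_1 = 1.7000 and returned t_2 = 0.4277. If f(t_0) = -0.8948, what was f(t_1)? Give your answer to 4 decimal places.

The secant line through (0.1000, -0.8948) and (1.7000, f(t_1)) crosses zero at t_2 = 0.4277.
So (0.1000, -0.8948), (1.7000, f(t_1)), (0.4277, 0) are collinear:
f(t_1) = -0.8948 · (1.7000 − 0.4277) / (0.1000 − 0.4277) = -0.8948 · (1.272300)/(-0.327700) = 3.474074

3.4741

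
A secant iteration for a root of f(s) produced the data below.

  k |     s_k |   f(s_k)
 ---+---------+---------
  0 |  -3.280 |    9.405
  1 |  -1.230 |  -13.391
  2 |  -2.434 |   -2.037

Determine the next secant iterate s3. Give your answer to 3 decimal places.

s3 = -2.434 − (-2.037)·(-2.434 − (-1.230)) / (-2.037 − (-13.391))
   = -2.434 − (2.45255)/(11.35400) = -2.65001

-2.650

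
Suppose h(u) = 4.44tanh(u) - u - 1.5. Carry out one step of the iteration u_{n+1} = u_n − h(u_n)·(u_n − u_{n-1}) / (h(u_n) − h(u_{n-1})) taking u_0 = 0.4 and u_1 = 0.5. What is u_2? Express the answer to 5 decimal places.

h(0.4) = -0.2130266, h(0.5) = 0.0518002
u_2 = 0.5000000 − 0.0518002·(0.5000000 − 0.4000000) / (0.0518002 − (-0.2130266)) = 0.5000000 − (0.0051800)/(0.2648268) = 0.4804400

0.48044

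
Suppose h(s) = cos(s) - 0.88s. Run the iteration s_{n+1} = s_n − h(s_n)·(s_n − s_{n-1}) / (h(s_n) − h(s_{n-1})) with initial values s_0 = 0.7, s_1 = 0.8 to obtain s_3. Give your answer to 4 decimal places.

h(0.7) = 0.148842, h(0.8) = -0.007293
s_2 = 0.800000 − (-0.007293)·(0.800000 − 0.700000) / (-0.007293 − 0.148842) = 0.800000 − (-0.000729)/(-0.156135) = 0.795329
h(0.795329) = 0.000161
s_3 = 0.795329 − 0.000161·(0.795329 − 0.800000) / (0.000161 − (-0.007293)) = 0.795329 − (-0.000001)/(0.007454) = 0.795429

0.7954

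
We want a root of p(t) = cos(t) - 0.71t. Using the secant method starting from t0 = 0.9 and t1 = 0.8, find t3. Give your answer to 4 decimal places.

0.8883

p(0.9) = -0.017390, p(0.8) = 0.128707
t2 = 0.800000 − 0.128707·(0.800000 − 0.900000) / (0.128707 − (-0.017390)) = 0.800000 − (-0.012871)/(0.146097) = 0.888097
p(0.888097) = 0.000341
t3 = 0.888097 − 0.000341·(0.888097 − 0.800000) / (0.000341 − 0.128707) = 0.888097 − (0.000030)/(-0.128366) = 0.888331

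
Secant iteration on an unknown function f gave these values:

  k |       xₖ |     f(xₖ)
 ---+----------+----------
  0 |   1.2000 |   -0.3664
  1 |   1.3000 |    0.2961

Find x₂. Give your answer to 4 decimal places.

x₂ = 1.3000 − 0.2961·(1.3000 − 1.2000) / (0.2961 − (-0.3664))
   = 1.3000 − (0.029610)/(0.662500) = 1.255306

1.2553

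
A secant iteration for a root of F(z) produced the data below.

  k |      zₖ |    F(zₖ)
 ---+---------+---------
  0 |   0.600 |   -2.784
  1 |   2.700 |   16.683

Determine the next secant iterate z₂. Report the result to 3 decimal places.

z₂ = 2.700 − 16.683·(2.700 − 0.600) / (16.683 − (-2.784))
   = 2.700 − (35.03430)/(19.46700) = 0.90032

0.900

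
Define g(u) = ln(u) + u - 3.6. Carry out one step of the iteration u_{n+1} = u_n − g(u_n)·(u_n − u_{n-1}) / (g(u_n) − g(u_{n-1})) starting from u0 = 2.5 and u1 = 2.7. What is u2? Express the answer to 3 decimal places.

g(2.5) = -0.18371, g(2.7) = 0.09325
u2 = 2.70000 − 0.09325·(2.70000 − 2.50000) / (0.09325 − (-0.18371)) = 2.70000 − (0.01865)/(0.27696) = 2.63266

2.633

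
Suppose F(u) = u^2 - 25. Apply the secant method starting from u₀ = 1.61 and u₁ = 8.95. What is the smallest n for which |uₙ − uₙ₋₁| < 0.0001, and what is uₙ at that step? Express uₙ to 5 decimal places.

n = 7, uₙ = 5.00000

F(1.61) = -22.4079000, F(8.95) = 55.1025000
u₂ = 8.9500000 − 55.1025000·(7.3400000)/(77.5104000) = 3.7319602;  |Δ| = 5.2180398
F(3.7319602) = -11.0724729
u₃ = 3.7319602 − (-11.0724729)·(-5.2180398)/(-66.1749729) = 4.6050487;  |Δ| = 0.8730884
F(4.6050487) = -3.7935268
u₄ = 4.6050487 − (-3.7935268)·(0.8730884)/(7.2789461) = 5.0600712;  |Δ| = 0.4550225
F(5.0600712) = 0.6043204
u₅ = 5.0600712 − 0.6043204·(0.4550225)/(4.3978472) = 4.9975453;  |Δ| = 0.0625259
F(4.9975453) = -0.0245412
u₆ = 4.9975453 − (-0.0245412)·(-0.0625259)/(-0.6288616) = 4.9999853;  |Δ| = 0.0024401
F(4.9999853) = -0.0001466
u₇ = 4.9999853 − (-0.0001466)·(0.0024401)/(0.0243946) = 5.0000000;  |Δ| = 0.0000147
|u₇ − u₆| = 0.0000147 < 0.0001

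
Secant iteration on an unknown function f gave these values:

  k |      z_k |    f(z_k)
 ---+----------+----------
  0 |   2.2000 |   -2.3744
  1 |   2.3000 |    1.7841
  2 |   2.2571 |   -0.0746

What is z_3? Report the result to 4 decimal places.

2.2588

z_3 = 2.2571 − (-0.0746)·(2.2571 − 2.3000) / (-0.0746 − 1.7841)
   = 2.2571 − (0.003200)/(-1.858700) = 2.258822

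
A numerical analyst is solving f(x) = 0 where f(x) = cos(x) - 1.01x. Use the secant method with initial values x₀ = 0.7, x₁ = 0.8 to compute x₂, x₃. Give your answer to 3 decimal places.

f(0.7) = 0.05784, f(0.8) = -0.11129
x₂ = 0.80000 − (-0.11129)·(0.80000 − 0.70000) / (-0.11129 − 0.05784) = 0.80000 − (-0.01113)/(-0.16914) = 0.73420
f(0.73420) = 0.00083
x₃ = 0.73420 − 0.00083·(0.73420 − 0.80000) / (0.00083 − (-0.11129)) = 0.73420 − (-0.00005)/(0.11212) = 0.73468

0.734, 0.735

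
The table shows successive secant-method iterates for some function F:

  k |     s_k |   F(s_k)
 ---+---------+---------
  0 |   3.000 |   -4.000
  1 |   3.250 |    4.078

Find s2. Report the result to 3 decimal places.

3.124

s2 = 3.250 − 4.078·(3.250 − 3.000) / (4.078 − (-4.000))
   = 3.250 − (1.01950)/(8.07800) = 3.12379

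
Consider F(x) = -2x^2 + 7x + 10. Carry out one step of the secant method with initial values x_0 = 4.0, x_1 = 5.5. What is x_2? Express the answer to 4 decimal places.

F(4.0) = 6.000000, F(5.5) = -12.000000
x_2 = 5.500000 − (-12.000000)·(5.500000 − 4.000000) / (-12.000000 − 6.000000) = 5.500000 − (-18.000000)/(-18.000000) = 4.500000

4.5000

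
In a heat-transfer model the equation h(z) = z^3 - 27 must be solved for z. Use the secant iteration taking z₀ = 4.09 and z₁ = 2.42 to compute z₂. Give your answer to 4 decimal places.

h(4.09) = 41.417929, h(2.42) = -12.827512
z₂ = 2.420000 − (-12.827512)·(2.420000 − 4.090000) / (-12.827512 − 41.417929) = 2.420000 − (21.421945)/(-54.245441) = 2.814908

2.8149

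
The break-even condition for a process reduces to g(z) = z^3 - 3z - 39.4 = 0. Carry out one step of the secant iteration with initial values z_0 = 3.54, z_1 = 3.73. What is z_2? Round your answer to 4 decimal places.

g(3.54) = -5.658136, g(3.73) = 1.305117
z_2 = 3.730000 − 1.305117·(3.730000 − 3.540000) / (1.305117 − (-5.658136)) = 3.730000 − (0.247972)/(6.963253) = 3.694388

3.6944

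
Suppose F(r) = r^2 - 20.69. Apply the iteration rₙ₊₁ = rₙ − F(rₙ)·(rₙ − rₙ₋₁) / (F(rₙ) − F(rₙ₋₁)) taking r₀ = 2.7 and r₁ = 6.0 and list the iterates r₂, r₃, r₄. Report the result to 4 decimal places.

F(2.7) = -13.400000, F(6.0) = 15.310000
r₂ = 6.000000 − 15.310000·(6.000000 − 2.700000) / (15.310000 − (-13.400000)) = 6.000000 − (50.523000)/(28.710000) = 4.240230
F(4.240230) = -2.710451
r₃ = 4.240230 − (-2.710451)·(4.240230 − 6.000000) / (-2.710451 − 15.310000) = 4.240230 − (4.769770)/(-18.020451) = 4.504916
F(4.504916) = -0.395728
r₄ = 4.504916 − (-0.395728)·(4.504916 − 4.240230) / (-0.395728 − (-2.710451)) = 4.504916 − (-0.104744)/(2.314722) = 4.550168

4.2402, 4.5049, 4.5502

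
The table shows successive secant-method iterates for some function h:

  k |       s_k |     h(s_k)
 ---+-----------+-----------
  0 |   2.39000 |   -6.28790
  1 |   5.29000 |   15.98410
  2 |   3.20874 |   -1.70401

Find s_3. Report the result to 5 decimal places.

s_3 = 3.20874 − (-1.70401)·(3.20874 − 5.29000) / (-1.70401 − 15.98410)
   = 3.20874 − (3.5464879)/(-17.6881100) = 3.4092412

3.40924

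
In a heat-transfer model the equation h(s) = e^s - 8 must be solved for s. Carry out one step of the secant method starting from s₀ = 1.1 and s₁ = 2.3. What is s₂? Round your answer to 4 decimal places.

h(1.1) = -4.995834, h(2.3) = 1.974182
s₂ = 2.300000 − 1.974182·(2.300000 − 1.100000) / (1.974182 − (-4.995834)) = 2.300000 − (2.369019)/(6.970016) = 1.960113

1.9601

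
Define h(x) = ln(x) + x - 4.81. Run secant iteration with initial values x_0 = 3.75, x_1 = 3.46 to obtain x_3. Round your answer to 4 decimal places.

h(3.75) = 0.261756, h(3.46) = -0.108731
x_2 = 3.460000 − (-0.108731)·(3.460000 − 3.750000) / (-0.108731 − 0.261756) = 3.460000 − (0.031532)/(-0.370487) = 3.545110
h(3.545110) = 0.000679
x_3 = 3.545110 − 0.000679·(3.545110 − 3.460000) / (0.000679 − (-0.108731)) = 3.545110 − (0.000058)/(0.109410) = 3.544582

3.5446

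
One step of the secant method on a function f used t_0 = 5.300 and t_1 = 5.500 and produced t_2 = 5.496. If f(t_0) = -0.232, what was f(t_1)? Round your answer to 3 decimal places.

The secant line through (5.300, -0.232) and (5.500, f(t_1)) crosses zero at t_2 = 5.496.
So (5.300, -0.232), (5.500, f(t_1)), (5.496, 0) are collinear:
f(t_1) = -0.232 · (5.500 − 5.496) / (5.300 − 5.496) = -0.232 · (0.00400)/(-0.19600) = 0.00473

0.005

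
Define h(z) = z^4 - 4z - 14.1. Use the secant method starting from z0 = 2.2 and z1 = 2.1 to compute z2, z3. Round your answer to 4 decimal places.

h(2.2) = 0.525600, h(2.1) = -3.051900
z2 = 2.100000 − (-3.051900)·(2.100000 − 2.200000) / (-3.051900 − 0.525600) = 2.100000 − (0.305190)/(-3.577500) = 2.185308
h(2.185308) = -0.035146
z3 = 2.185308 − (-0.035146)·(2.185308 − 2.100000) / (-0.035146 − (-3.051900)) = 2.185308 − (-0.002998)/(3.016754) = 2.186302

2.1853, 2.1863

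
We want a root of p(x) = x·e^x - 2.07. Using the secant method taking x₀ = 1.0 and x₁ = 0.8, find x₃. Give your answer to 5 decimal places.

0.86888

p(1.0) = 0.6482818, p(0.8) = -0.2895673
x₂ = 0.8000000 − (-0.2895673)·(0.8000000 − 1.0000000) / (-0.2895673 − 0.6482818) = 0.8000000 − (0.0579135)/(-0.9378491) = 0.8617514
p(0.8617514) = -0.0299734
x₃ = 0.8617514 − (-0.0299734)·(0.8617514 − 0.8000000) / (-0.0299734 − (-0.2895673)) = 0.8617514 − (-0.0018509)/(0.2595939) = 0.8688813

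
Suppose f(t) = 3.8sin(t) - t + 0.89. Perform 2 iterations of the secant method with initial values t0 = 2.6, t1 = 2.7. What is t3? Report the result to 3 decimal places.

2.658

f(2.6) = 0.24891, f(2.7) = -0.18596
t2 = 2.70000 − (-0.18596)·(2.70000 − 2.60000) / (-0.18596 − 0.24891) = 2.70000 − (-0.01860)/(-0.43486) = 2.65724
f(2.65724) = 0.00218
t3 = 2.65724 − 0.00218·(2.65724 − 2.70000) / (0.00218 − (-0.18596)) = 2.65724 − (-0.00009)/(0.18814) = 2.65773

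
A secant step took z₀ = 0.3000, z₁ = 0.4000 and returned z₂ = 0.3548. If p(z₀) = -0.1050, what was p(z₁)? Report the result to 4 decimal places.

0.0866

The secant line through (0.3000, -0.1050) and (0.4000, p(z₁)) crosses zero at z₂ = 0.3548.
So (0.3000, -0.1050), (0.4000, p(z₁)), (0.3548, 0) are collinear:
p(z₁) = -0.1050 · (0.4000 − 0.3548) / (0.3000 − 0.3548) = -0.1050 · (0.045200)/(-0.054800) = 0.086606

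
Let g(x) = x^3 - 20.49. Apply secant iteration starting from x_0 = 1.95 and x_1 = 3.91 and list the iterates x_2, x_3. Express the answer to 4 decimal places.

g(1.95) = -13.075125, g(3.91) = 39.286471
x_2 = 3.910000 − 39.286471·(3.910000 − 1.950000) / (39.286471 − (-13.075125)) = 3.910000 − (77.001483)/(52.361596) = 2.439428
g(2.439428) = -5.973425
x_3 = 2.439428 − (-5.973425)·(2.439428 − 3.910000) / (-5.973425 − 39.286471) = 2.439428 − (8.784350)/(-45.259896) = 2.633515

2.4394, 2.6335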